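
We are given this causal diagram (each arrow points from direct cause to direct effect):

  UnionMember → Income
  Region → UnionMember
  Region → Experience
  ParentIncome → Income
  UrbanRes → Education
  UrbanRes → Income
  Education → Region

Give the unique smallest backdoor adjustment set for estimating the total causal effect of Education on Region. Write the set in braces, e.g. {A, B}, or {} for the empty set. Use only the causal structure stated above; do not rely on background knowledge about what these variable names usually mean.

{}

Variables eligible for adjustment (non-descendants of Education, excluding Education and Region): {ParentIncome, UrbanRes}.
Backdoor paths from Education to Region:
  P1: Education <- UrbanRes -> Income <- UnionMember <- Region
Each backdoor path contains an unconditioned collider, so every path is already blocked with the empty conditioning set:
  P1: blocked at collider Income (neither it nor any descendant is in the conditioning set).
The empty set is therefore the unique smallest valid set.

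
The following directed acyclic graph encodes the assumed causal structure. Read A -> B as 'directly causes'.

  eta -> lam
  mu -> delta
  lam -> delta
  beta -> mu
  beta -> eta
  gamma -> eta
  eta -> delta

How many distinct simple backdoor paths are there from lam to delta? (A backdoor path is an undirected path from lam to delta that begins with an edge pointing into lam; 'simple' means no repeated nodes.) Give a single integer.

A backdoor path from lam to delta is any simple undirected path whose first edge points into lam (i.e. leaves lam via a parent).
Parents of lam: {eta}.
Enumerating:
  P1: lam <- eta <- beta -> mu -> delta
  P2: lam <- eta -> delta
That exhausts the simple backdoor paths. Count: 2.

2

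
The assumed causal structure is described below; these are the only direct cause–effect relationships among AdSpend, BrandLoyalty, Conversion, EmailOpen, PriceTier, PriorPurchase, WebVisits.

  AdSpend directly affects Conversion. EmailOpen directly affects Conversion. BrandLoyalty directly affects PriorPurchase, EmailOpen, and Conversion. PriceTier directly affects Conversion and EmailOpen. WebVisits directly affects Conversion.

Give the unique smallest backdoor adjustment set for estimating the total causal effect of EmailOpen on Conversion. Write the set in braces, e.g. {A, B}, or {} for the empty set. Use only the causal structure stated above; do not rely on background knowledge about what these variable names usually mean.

Variables eligible for adjustment (non-descendants of EmailOpen, excluding EmailOpen and Conversion): {AdSpend, BrandLoyalty, PriceTier, PriorPurchase, WebVisits}.
Backdoor paths from EmailOpen to Conversion:
  P1: EmailOpen <- BrandLoyalty -> Conversion
  P2: EmailOpen <- PriceTier -> Conversion
The empty set is not sufficient: P1 (EmailOpen <- BrandLoyalty -> Conversion) has no collider blocking it and no conditioned non-collider, so it is open.
Try {BrandLoyalty, PriceTier}:
  P1: blocked at fork node BrandLoyalty ∈ conditioning set.
  P2: blocked at fork node PriceTier ∈ conditioning set.
{BrandLoyalty, PriceTier} contains no descendant of EmailOpen and blocks every backdoor path.
Every element of {BrandLoyalty, PriceTier} is needed (dropping BrandLoyalty leaves P1 open; dropping PriceTier leaves P2 open), so no proper subset is valid.
Among all size-2 subsets of the eligible variables, only {BrandLoyalty, PriceTier} blocks every backdoor path, so it is the unique smallest valid adjustment set.

{BrandLoyalty, PriceTier}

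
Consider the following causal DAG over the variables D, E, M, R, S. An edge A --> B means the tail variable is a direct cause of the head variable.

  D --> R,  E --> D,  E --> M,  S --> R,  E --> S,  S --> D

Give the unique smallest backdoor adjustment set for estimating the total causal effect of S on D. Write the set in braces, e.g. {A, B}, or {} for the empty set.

{E}

Variables eligible for adjustment (non-descendants of S, excluding S and D): {E, M}.
Backdoor paths from S to D:
  P1: S <- E -> D
The empty set is not sufficient: P1 (S <- E -> D) has no collider blocking it and no conditioned non-collider, so it is open.
Try {E}:
  P1: blocked at fork node E ∈ conditioning set.
{E} contains no descendant of S and blocks every backdoor path.
No other singleton works — e.g. {M} leaves P1 open — so {E} is the unique smallest valid adjustment set.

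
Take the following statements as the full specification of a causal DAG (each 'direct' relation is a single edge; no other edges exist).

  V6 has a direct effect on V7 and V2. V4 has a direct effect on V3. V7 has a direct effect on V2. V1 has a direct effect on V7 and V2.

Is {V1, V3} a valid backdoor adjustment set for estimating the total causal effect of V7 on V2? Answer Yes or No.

Backdoor paths from V7 to V2 (paths whose first edge points into V7):
  P1: V7 <- V1 -> V2
  P2: V7 <- V6 -> V2
Condition 1 (no descendant of V7 in the set): holds — descendants of V7 are {V2}; none are in {V1, V3}.
Condition 2 (every backdoor path blocked by {V1, V3}):
  P1: blocked at fork node V1 ∈ conditioning set.
  P2: open — no interior node is in the conditioning set.
{V1, V3} does not satisfy the backdoor criterion.

No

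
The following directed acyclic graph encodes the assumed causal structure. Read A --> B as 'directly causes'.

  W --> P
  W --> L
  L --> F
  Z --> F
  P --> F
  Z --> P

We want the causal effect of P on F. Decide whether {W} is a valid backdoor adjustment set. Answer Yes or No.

Backdoor paths from P to F (paths whose first edge points into P):
  P1: P <- W -> L -> F
  P2: P <- Z -> F
Condition 1 (no descendant of P in the set): holds — descendants of P are {F}; none are in {W}.
Condition 2 (every backdoor path blocked by {W}):
  P1: blocked at fork node W ∈ conditioning set.
  P2: open — no interior node is in the conditioning set.
{W} does not satisfy the backdoor criterion.

No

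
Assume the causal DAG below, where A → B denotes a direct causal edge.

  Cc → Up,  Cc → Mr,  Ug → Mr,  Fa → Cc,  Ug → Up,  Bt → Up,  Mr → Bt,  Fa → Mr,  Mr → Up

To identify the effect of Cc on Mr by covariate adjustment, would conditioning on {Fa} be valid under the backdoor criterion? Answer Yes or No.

Yes

Backdoor paths from Cc to Mr (paths whose first edge points into Cc):
  P1: Cc <- Fa -> Mr
Condition 1 (no descendant of Cc in the set): holds — descendants of Cc are {Bt, Mr, Up}; none are in {Fa}.
Condition 2 (every backdoor path blocked by {Fa}):
  P1: blocked at fork node Fa ∈ conditioning set.
{Fa} satisfies the backdoor criterion.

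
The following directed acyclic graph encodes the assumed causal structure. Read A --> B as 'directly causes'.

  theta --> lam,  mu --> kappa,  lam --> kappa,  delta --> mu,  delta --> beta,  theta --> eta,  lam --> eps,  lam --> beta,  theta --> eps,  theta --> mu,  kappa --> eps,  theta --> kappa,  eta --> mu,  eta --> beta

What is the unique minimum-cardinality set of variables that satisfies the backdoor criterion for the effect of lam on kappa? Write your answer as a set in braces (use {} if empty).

{theta}

Variables eligible for adjustment (non-descendants of lam, excluding lam and kappa): {delta, eta, mu, theta}.
Backdoor paths from lam to kappa:
  P1: lam <- theta -> eta -> beta <- delta -> mu -> kappa
  P2: lam <- theta -> eta -> mu -> kappa
  P3: lam <- theta -> mu -> kappa
  P4: lam <- theta -> kappa
  P5: lam <- theta -> eps <- kappa
The empty set is not sufficient: P2 (lam <- theta -> eta -> mu -> kappa) has no collider blocking it and no conditioned non-collider, so it is open.
Try {theta}:
  P1: blocked at fork node theta ∈ conditioning set.
  P2: blocked at fork node theta ∈ conditioning set.
  P3: blocked at fork node theta ∈ conditioning set.
  P4: blocked at fork node theta ∈ conditioning set.
  P5: blocked at fork node theta ∈ conditioning set.
{theta} contains no descendant of lam and blocks every backdoor path.
No other singleton works — e.g. {delta} leaves P2 open — so {theta} is the unique smallest valid adjustment set.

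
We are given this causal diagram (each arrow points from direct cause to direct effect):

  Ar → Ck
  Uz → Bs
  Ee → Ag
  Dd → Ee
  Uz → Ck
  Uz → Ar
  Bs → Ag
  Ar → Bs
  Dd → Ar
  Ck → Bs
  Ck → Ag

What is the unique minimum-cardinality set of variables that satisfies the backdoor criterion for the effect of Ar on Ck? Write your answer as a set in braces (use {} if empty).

Variables eligible for adjustment (non-descendants of Ar, excluding Ar and Ck): {Dd, Ee, Uz}.
Backdoor paths from Ar to Ck:
  P1: Ar <- Uz -> Ck
  P2: Ar <- Uz -> Bs <- Ck
  P3: Ar <- Uz -> Bs -> Ag <- Ck
  P4: Ar <- Dd -> Ee -> Ag <- Ck
  P5: Ar <- Dd -> Ee -> Ag <- Bs <- Uz -> Ck
  P6: Ar <- Dd -> Ee -> Ag <- Bs <- Ck
The empty set is not sufficient: P1 (Ar <- Uz -> Ck) has no collider blocking it and no conditioned non-collider, so it is open.
Try {Uz}:
  P1: blocked at fork node Uz ∈ conditioning set.
  P2: blocked at fork node Uz ∈ conditioning set.
  P3: blocked at fork node Uz ∈ conditioning set.
  P4: blocked at collider Ag (neither it nor any descendant is in the conditioning set).
  P5: blocked at collider Ag (neither it nor any descendant is in the conditioning set).
  P6: blocked at collider Ag (neither it nor any descendant is in the conditioning set).
{Uz} contains no descendant of Ar and blocks every backdoor path.
No other singleton works — e.g. {Dd} leaves P1 open — so {Uz} is the unique smallest valid adjustment set.

{Uz}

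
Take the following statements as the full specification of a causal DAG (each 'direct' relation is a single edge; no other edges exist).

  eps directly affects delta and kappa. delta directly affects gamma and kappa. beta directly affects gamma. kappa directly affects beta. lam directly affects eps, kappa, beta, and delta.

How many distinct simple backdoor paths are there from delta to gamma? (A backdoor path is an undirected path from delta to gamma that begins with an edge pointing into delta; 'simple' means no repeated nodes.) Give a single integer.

A backdoor path from delta to gamma is any simple undirected path whose first edge points into delta (i.e. leaves delta via a parent).
Parents of delta: {eps, lam}.
Enumerating:
  P1: delta <- lam -> eps -> kappa -> beta -> gamma
  P2: delta <- lam -> kappa -> beta -> gamma
  P3: delta <- lam -> beta -> gamma
  P4: delta <- eps <- lam -> kappa -> beta -> gamma
  P5: delta <- eps <- lam -> beta -> gamma
  P6: delta <- eps -> kappa <- lam -> beta -> gamma
  P7: delta <- eps -> kappa -> beta -> gamma
That exhausts the simple backdoor paths. Count: 7.

7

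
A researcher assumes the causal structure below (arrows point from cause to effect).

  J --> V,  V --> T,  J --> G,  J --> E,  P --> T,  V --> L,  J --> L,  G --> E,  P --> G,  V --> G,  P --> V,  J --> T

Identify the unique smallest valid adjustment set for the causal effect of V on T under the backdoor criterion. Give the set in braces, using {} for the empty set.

{J, P}

Variables eligible for adjustment (non-descendants of V, excluding V and T): {J, P}.
Backdoor paths from V to T:
  P1: V <- P -> G <- J -> T
  P2: V <- P -> G -> E <- J -> T
  P3: V <- P -> T
  P4: V <- J -> G <- P -> T
  P5: V <- J -> E <- G <- P -> T
  P6: V <- J -> T
The empty set is not sufficient: P3 (V <- P -> T) has no collider blocking it and no conditioned non-collider, so it is open.
Try {J, P}:
  P1: blocked at fork node P ∈ conditioning set.
  P2: blocked at fork node P ∈ conditioning set.
  P3: blocked at fork node P ∈ conditioning set.
  P4: blocked at fork node J ∈ conditioning set.
  P5: blocked at fork node J ∈ conditioning set.
  P6: blocked at fork node J ∈ conditioning set.
{J, P} contains no descendant of V and blocks every backdoor path.
Every element of {J, P} is needed (dropping J leaves P6 open; dropping P leaves P3 open), so no proper subset is valid.
Among all size-2 subsets of the eligible variables, only {J, P} blocks every backdoor path, so it is the unique smallest valid adjustment set.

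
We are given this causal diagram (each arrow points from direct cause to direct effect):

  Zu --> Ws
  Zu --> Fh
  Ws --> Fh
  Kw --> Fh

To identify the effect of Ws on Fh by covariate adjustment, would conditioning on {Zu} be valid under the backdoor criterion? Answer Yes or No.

Backdoor paths from Ws to Fh (paths whose first edge points into Ws):
  P1: Ws <- Zu -> Fh
Condition 1 (no descendant of Ws in the set): holds — descendants of Ws are {Fh}; none are in {Zu}.
Condition 2 (every backdoor path blocked by {Zu}):
  P1: blocked at fork node Zu ∈ conditioning set.
{Zu} satisfies the backdoor criterion.

Yes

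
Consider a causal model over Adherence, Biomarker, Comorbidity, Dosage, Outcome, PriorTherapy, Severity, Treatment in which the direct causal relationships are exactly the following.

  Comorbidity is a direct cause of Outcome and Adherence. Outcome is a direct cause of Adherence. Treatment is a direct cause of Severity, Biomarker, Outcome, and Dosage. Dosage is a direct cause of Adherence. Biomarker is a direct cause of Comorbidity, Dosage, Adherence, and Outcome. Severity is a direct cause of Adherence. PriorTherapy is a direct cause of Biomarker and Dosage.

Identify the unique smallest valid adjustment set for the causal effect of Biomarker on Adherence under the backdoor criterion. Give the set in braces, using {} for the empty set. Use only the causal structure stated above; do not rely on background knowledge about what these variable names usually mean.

Variables eligible for adjustment (non-descendants of Biomarker, excluding Biomarker and Adherence): {PriorTherapy, Severity, Treatment}.
Backdoor paths from Biomarker to Adherence:
  P1: Biomarker <- PriorTherapy -> Dosage <- Treatment -> Outcome <- Comorbidity -> Adherence
  P2: Biomarker <- PriorTherapy -> Dosage <- Treatment -> Outcome -> Adherence
  P3: Biomarker <- PriorTherapy -> Dosage <- Treatment -> Severity -> Adherence
  P4: Biomarker <- PriorTherapy -> Dosage -> Adherence
  P5: Biomarker <- Treatment -> Dosage -> Adherence
  P6: Biomarker <- Treatment -> Outcome <- Comorbidity -> Adherence
  P7: Biomarker <- Treatment -> Outcome -> Adherence
  P8: Biomarker <- Treatment -> Severity -> Adherence
The empty set is not sufficient: P4 (Biomarker <- PriorTherapy -> Dosage -> Adherence) has no collider blocking it and no conditioned non-collider, so it is open.
Try {PriorTherapy, Treatment}:
  P1: blocked at fork node PriorTherapy ∈ conditioning set.
  P2: blocked at fork node PriorTherapy ∈ conditioning set.
  P3: blocked at fork node PriorTherapy ∈ conditioning set.
  P4: blocked at fork node PriorTherapy ∈ conditioning set.
  P5: blocked at fork node Treatment ∈ conditioning set.
  P6: blocked at fork node Treatment ∈ conditioning set.
  P7: blocked at fork node Treatment ∈ conditioning set.
  P8: blocked at fork node Treatment ∈ conditioning set.
{PriorTherapy, Treatment} contains no descendant of Biomarker and blocks every backdoor path.
Every element of {PriorTherapy, Treatment} is needed (dropping PriorTherapy leaves P4 open; dropping Treatment leaves P5 open), so no proper subset is valid.
Among all size-2 subsets of the eligible variables, only {PriorTherapy, Treatment} blocks every backdoor path, so it is the unique smallest valid adjustment set.

{PriorTherapy, Treatment}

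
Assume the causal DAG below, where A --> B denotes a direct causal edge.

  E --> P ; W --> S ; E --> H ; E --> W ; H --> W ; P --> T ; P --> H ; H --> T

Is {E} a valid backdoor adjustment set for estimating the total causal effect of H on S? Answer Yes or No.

Yes

Backdoor paths from H to S (paths whose first edge points into H):
  P1: H <- E -> W -> S
  P2: H <- P <- E -> W -> S
Condition 1 (no descendant of H in the set): holds — descendants of H are {S, T, W}; none are in {E}.
Condition 2 (every backdoor path blocked by {E}):
  P1: blocked at fork node E ∈ conditioning set.
  P2: blocked at fork node E ∈ conditioning set.
{E} satisfies the backdoor criterion.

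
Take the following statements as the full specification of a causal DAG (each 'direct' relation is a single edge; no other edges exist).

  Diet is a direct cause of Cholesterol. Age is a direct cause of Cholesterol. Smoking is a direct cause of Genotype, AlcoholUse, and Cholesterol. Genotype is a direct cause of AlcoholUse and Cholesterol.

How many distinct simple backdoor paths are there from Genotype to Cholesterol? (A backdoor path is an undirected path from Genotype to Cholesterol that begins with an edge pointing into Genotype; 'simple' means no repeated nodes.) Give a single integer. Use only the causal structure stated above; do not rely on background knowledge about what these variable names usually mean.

1

A backdoor path from Genotype to Cholesterol is any simple undirected path whose first edge points into Genotype (i.e. leaves Genotype via a parent).
Parents of Genotype: {Smoking}.
Enumerating:
  P1: Genotype <- Smoking -> Cholesterol
That exhausts the simple backdoor paths. Count: 1.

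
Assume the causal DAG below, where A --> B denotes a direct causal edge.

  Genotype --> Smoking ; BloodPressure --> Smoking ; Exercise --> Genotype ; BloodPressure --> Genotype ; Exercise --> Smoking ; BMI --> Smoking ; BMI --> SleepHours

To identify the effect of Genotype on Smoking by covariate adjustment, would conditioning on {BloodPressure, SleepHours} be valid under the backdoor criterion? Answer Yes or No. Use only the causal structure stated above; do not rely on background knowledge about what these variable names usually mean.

No

Backdoor paths from Genotype to Smoking (paths whose first edge points into Genotype):
  P1: Genotype <- Exercise -> Smoking
  P2: Genotype <- BloodPressure -> Smoking
Condition 1 (no descendant of Genotype in the set): holds — descendants of Genotype are {Smoking}; none are in {BloodPressure, SleepHours}.
Condition 2 (every backdoor path blocked by {BloodPressure, SleepHours}):
  P1: open — no interior node is in the conditioning set.
  P2: blocked at fork node BloodPressure ∈ conditioning set.
{BloodPressure, SleepHours} does not satisfy the backdoor criterion.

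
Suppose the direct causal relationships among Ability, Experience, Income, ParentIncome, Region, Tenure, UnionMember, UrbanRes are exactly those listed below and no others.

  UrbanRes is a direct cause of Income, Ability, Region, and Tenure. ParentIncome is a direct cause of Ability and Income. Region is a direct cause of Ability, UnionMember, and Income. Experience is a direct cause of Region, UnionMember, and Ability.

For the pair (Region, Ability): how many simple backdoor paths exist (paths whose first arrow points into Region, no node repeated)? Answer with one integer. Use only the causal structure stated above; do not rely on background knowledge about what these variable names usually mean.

A backdoor path from Region to Ability is any simple undirected path whose first edge points into Region (i.e. leaves Region via a parent).
Parents of Region: {Experience, UrbanRes}.
Enumerating:
  P1: Region <- UrbanRes -> Income <- ParentIncome -> Ability
  P2: Region <- UrbanRes -> Ability
  P3: Region <- Experience -> Ability
That exhausts the simple backdoor paths. Count: 3.

3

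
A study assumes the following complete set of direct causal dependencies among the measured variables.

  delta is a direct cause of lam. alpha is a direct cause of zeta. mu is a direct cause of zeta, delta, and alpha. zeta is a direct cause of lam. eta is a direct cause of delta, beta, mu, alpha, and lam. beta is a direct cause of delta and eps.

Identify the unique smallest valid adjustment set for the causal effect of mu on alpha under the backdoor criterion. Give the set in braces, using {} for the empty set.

{eta}

Variables eligible for adjustment (non-descendants of mu, excluding mu and alpha): {beta, eps, eta}.
Backdoor paths from mu to alpha:
  P1: mu <- eta -> beta -> delta -> lam <- zeta <- alpha
  P2: mu <- eta -> delta -> lam <- zeta <- alpha
  P3: mu <- eta -> alpha
  P4: mu <- eta -> lam <- zeta <- alpha
The empty set is not sufficient: P3 (mu <- eta -> alpha) has no collider blocking it and no conditioned non-collider, so it is open.
Try {eta}:
  P1: blocked at fork node eta ∈ conditioning set.
  P2: blocked at fork node eta ∈ conditioning set.
  P3: blocked at fork node eta ∈ conditioning set.
  P4: blocked at fork node eta ∈ conditioning set.
{eta} contains no descendant of mu and blocks every backdoor path.
No other singleton works — e.g. {beta} leaves P3 open — so {eta} is the unique smallest valid adjustment set.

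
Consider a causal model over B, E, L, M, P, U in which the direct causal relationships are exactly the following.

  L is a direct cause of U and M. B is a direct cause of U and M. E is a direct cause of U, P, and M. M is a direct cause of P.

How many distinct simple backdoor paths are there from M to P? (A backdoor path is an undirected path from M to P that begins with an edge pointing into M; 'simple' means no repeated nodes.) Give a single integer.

A backdoor path from M to P is any simple undirected path whose first edge points into M (i.e. leaves M via a parent).
Parents of M: {B, E, L}.
Enumerating:
  P1: M <- L -> U <- E -> P
  P2: M <- B -> U <- E -> P
  P3: M <- E -> P
That exhausts the simple backdoor paths. Count: 3.

3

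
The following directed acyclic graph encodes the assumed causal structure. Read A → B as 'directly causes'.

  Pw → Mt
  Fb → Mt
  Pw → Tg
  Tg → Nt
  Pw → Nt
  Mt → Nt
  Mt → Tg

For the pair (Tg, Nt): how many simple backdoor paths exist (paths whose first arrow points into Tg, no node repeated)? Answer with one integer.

4

A backdoor path from Tg to Nt is any simple undirected path whose first edge points into Tg (i.e. leaves Tg via a parent).
Parents of Tg: {Mt, Pw}.
Enumerating:
  P1: Tg <- Pw -> Mt -> Nt
  P2: Tg <- Pw -> Nt
  P3: Tg <- Mt <- Pw -> Nt
  P4: Tg <- Mt -> Nt
That exhausts the simple backdoor paths. Count: 4.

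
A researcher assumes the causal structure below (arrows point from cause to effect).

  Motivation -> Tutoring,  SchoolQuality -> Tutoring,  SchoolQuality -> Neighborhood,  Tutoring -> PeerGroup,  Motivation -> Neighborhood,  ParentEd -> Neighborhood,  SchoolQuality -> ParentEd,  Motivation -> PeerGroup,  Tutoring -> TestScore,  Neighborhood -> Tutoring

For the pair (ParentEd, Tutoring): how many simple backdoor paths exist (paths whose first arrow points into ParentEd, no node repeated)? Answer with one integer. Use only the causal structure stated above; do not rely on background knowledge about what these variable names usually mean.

A backdoor path from ParentEd to Tutoring is any simple undirected path whose first edge points into ParentEd (i.e. leaves ParentEd via a parent).
Parents of ParentEd: {SchoolQuality}.
Enumerating:
  P1: ParentEd <- SchoolQuality -> Neighborhood <- Motivation -> Tutoring
  P2: ParentEd <- SchoolQuality -> Neighborhood <- Motivation -> PeerGroup <- Tutoring
  P3: ParentEd <- SchoolQuality -> Neighborhood -> Tutoring
  P4: ParentEd <- SchoolQuality -> Tutoring
That exhausts the simple backdoor paths. Count: 4.

4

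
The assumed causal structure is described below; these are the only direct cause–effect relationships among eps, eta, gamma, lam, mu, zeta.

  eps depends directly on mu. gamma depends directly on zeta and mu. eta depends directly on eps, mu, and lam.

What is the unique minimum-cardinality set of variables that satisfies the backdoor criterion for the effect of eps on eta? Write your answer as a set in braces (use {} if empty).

Variables eligible for adjustment (non-descendants of eps, excluding eps and eta): {gamma, lam, mu, zeta}.
Backdoor paths from eps to eta:
  P1: eps <- mu -> eta
The empty set is not sufficient: P1 (eps <- mu -> eta) has no collider blocking it and no conditioned non-collider, so it is open.
Try {mu}:
  P1: blocked at fork node mu ∈ conditioning set.
{mu} contains no descendant of eps and blocks every backdoor path.
No other singleton works — e.g. {zeta} leaves P1 open — so {mu} is the unique smallest valid adjustment set.

{mu}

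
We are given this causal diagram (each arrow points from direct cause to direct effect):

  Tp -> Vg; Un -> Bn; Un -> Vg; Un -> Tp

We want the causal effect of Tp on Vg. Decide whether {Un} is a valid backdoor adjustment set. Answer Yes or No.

Backdoor paths from Tp to Vg (paths whose first edge points into Tp):
  P1: Tp <- Un -> Vg
Condition 1 (no descendant of Tp in the set): holds — descendants of Tp are {Vg}; none are in {Un}.
Condition 2 (every backdoor path blocked by {Un}):
  P1: blocked at fork node Un ∈ conditioning set.
{Un} satisfies the backdoor criterion.

Yes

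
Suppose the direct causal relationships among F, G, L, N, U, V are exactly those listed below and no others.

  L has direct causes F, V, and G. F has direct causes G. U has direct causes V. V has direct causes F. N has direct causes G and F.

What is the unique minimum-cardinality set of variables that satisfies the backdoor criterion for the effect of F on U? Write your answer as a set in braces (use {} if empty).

Variables eligible for adjustment (non-descendants of F, excluding F and U): {G}.
Backdoor paths from F to U:
  P1: F <- G -> L <- V -> U
Each backdoor path contains an unconditioned collider, so every path is already blocked with the empty conditioning set:
  P1: blocked at collider L (neither it nor any descendant is in the conditioning set).
The empty set is therefore the unique smallest valid set.

{}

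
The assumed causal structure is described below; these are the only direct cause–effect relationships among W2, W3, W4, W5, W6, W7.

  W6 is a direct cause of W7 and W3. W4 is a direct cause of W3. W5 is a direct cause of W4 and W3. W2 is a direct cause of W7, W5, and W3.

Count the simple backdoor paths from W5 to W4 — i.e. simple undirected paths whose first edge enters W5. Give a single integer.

2

A backdoor path from W5 to W4 is any simple undirected path whose first edge points into W5 (i.e. leaves W5 via a parent).
Parents of W5: {W2}.
Enumerating:
  P1: W5 <- W2 -> W3 <- W4
  P2: W5 <- W2 -> W7 <- W6 -> W3 <- W4
That exhausts the simple backdoor paths. Count: 2.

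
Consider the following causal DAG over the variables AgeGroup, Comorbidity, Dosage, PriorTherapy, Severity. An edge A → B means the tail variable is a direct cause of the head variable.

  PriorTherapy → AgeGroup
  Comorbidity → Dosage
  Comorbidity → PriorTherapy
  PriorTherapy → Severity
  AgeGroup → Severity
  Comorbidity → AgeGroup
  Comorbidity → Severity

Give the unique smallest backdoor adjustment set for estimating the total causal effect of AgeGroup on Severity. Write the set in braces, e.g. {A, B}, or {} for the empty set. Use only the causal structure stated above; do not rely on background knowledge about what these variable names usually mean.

{Comorbidity, PriorTherapy}

Variables eligible for adjustment (non-descendants of AgeGroup, excluding AgeGroup and Severity): {Comorbidity, Dosage, PriorTherapy}.
Backdoor paths from AgeGroup to Severity:
  P1: AgeGroup <- Comorbidity -> PriorTherapy -> Severity
  P2: AgeGroup <- Comorbidity -> Severity
  P3: AgeGroup <- PriorTherapy <- Comorbidity -> Severity
  P4: AgeGroup <- PriorTherapy -> Severity
The empty set is not sufficient: P1 (AgeGroup <- Comorbidity -> PriorTherapy -> Severity) has no collider blocking it and no conditioned non-collider, so it is open.
Try {Comorbidity, PriorTherapy}:
  P1: blocked at fork node Comorbidity ∈ conditioning set.
  P2: blocked at fork node Comorbidity ∈ conditioning set.
  P3: blocked at chain node PriorTherapy ∈ conditioning set.
  P4: blocked at fork node PriorTherapy ∈ conditioning set.
{Comorbidity, PriorTherapy} contains no descendant of AgeGroup and blocks every backdoor path.
Every element of {Comorbidity, PriorTherapy} is needed (dropping Comorbidity leaves P2 open; dropping PriorTherapy leaves P4 open), so no proper subset is valid.
Among all size-2 subsets of the eligible variables, only {Comorbidity, PriorTherapy} blocks every backdoor path, so it is the unique smallest valid adjustment set.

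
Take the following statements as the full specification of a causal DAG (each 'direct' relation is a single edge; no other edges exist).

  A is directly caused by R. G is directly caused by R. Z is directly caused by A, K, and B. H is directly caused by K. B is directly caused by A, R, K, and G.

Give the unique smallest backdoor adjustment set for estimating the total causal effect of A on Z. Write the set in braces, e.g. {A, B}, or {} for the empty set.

{R}

Variables eligible for adjustment (non-descendants of A, excluding A and Z): {G, H, K, R}.
Backdoor paths from A to Z:
  P1: A <- R -> G -> B <- K -> Z
  P2: A <- R -> G -> B -> Z
  P3: A <- R -> B <- K -> Z
  P4: A <- R -> B -> Z
The empty set is not sufficient: P2 (A <- R -> G -> B -> Z) has no collider blocking it and no conditioned non-collider, so it is open.
Try {R}:
  P1: blocked at fork node R ∈ conditioning set.
  P2: blocked at fork node R ∈ conditioning set.
  P3: blocked at fork node R ∈ conditioning set.
  P4: blocked at fork node R ∈ conditioning set.
{R} contains no descendant of A and blocks every backdoor path.
No other singleton works — e.g. {G} leaves P4 open — so {R} is the unique smallest valid adjustment set.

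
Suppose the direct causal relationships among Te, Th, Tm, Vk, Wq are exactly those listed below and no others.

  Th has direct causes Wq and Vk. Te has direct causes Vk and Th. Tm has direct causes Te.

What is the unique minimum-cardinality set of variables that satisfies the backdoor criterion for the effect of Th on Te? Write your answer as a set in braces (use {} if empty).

Variables eligible for adjustment (non-descendants of Th, excluding Th and Te): {Vk, Wq}.
Backdoor paths from Th to Te:
  P1: Th <- Vk -> Te
The empty set is not sufficient: P1 (Th <- Vk -> Te) has no collider blocking it and no conditioned non-collider, so it is open.
Try {Vk}:
  P1: blocked at fork node Vk ∈ conditioning set.
{Vk} contains no descendant of Th and blocks every backdoor path.
No other singleton works — e.g. {Wq} leaves P1 open — so {Vk} is the unique smallest valid adjustment set.

{Vk}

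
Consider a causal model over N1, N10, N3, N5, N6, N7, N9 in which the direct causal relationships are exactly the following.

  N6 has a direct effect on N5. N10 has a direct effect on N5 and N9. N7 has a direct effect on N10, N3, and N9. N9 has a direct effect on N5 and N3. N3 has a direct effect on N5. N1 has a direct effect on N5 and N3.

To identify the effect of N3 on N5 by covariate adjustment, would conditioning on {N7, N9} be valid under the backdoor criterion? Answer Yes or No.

Backdoor paths from N3 to N5 (paths whose first edge points into N3):
  P1: N3 <- N7 -> N10 -> N9 -> N5
  P2: N3 <- N7 -> N10 -> N5
  P3: N3 <- N7 -> N9 <- N10 -> N5
  P4: N3 <- N7 -> N9 -> N5
  P5: N3 <- N1 -> N5
  P6: N3 <- N9 <- N7 -> N10 -> N5
  P7: N3 <- N9 <- N10 -> N5
  P8: N3 <- N9 -> N5
Condition 1 (no descendant of N3 in the set): holds — descendants of N3 are {N5}; none are in {N7, N9}.
Condition 2 (every backdoor path blocked by {N7, N9}):
  P1: blocked at fork node N7 ∈ conditioning set.
  P2: blocked at fork node N7 ∈ conditioning set.
  P3: blocked at fork node N7 ∈ conditioning set.
  P4: blocked at fork node N7 ∈ conditioning set.
  P5: open — no interior node is in the conditioning set.
  P6: blocked at chain node N9 ∈ conditioning set.
  P7: blocked at chain node N9 ∈ conditioning set.
  P8: blocked at fork node N9 ∈ conditioning set.
{N7, N9} does not satisfy the backdoor criterion.

No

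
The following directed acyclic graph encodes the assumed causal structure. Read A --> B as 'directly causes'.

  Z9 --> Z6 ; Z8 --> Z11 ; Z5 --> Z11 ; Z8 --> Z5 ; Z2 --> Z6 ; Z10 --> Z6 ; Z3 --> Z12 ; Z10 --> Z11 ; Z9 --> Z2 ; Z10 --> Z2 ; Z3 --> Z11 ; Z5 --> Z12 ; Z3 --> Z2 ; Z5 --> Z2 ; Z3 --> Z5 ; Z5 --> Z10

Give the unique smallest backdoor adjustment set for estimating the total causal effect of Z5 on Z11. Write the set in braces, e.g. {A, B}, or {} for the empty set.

Variables eligible for adjustment (non-descendants of Z5, excluding Z5 and Z11): {Z3, Z8, Z9}.
Backdoor paths from Z5 to Z11:
  P1: Z5 <- Z8 -> Z11
  P2: Z5 <- Z3 -> Z2 <- Z9 -> Z6 <- Z10 -> Z11
  P3: Z5 <- Z3 -> Z2 <- Z10 -> Z11
  P4: Z5 <- Z3 -> Z2 -> Z6 <- Z10 -> Z11
  P5: Z5 <- Z3 -> Z11
The empty set is not sufficient: P1 (Z5 <- Z8 -> Z11) has no collider blocking it and no conditioned non-collider, so it is open.
Try {Z3, Z8}:
  P1: blocked at fork node Z8 ∈ conditioning set.
  P2: blocked at fork node Z3 ∈ conditioning set.
  P3: blocked at fork node Z3 ∈ conditioning set.
  P4: blocked at fork node Z3 ∈ conditioning set.
  P5: blocked at fork node Z3 ∈ conditioning set.
{Z3, Z8} contains no descendant of Z5 and blocks every backdoor path.
Every element of {Z3, Z8} is needed (dropping Z3 leaves P5 open; dropping Z8 leaves P1 open), so no proper subset is valid.
Among all size-2 subsets of the eligible variables, only {Z3, Z8} blocks every backdoor path, so it is the unique smallest valid adjustment set.

{Z3, Z8}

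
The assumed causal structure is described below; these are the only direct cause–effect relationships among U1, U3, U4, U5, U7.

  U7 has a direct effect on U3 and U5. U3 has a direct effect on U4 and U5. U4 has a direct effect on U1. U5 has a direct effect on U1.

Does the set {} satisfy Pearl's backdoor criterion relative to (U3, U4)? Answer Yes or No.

Backdoor paths from U3 to U4 (paths whose first edge points into U3):
  P1: U3 <- U7 -> U5 -> U1 <- U4
Condition 1 (no descendant of U3 in the set): holds — descendants of U3 are {U1, U4, U5}; none are in {}.
Condition 2 (every backdoor path blocked by {}):
  P1: blocked at collider U1 (neither it nor any descendant is in the conditioning set).
{} satisfies the backdoor criterion.

Yes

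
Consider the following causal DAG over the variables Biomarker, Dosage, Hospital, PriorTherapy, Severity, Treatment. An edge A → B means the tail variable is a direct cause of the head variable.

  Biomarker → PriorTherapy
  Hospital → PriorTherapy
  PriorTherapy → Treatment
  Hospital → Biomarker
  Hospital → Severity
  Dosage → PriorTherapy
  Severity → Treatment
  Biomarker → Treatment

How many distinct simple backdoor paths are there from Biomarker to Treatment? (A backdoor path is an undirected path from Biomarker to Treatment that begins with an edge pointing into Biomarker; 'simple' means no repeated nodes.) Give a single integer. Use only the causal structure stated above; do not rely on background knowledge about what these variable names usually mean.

A backdoor path from Biomarker to Treatment is any simple undirected path whose first edge points into Biomarker (i.e. leaves Biomarker via a parent).
Parents of Biomarker: {Hospital}.
Enumerating:
  P1: Biomarker <- Hospital -> Severity -> Treatment
  P2: Biomarker <- Hospital -> PriorTherapy -> Treatment
That exhausts the simple backdoor paths. Count: 2.

2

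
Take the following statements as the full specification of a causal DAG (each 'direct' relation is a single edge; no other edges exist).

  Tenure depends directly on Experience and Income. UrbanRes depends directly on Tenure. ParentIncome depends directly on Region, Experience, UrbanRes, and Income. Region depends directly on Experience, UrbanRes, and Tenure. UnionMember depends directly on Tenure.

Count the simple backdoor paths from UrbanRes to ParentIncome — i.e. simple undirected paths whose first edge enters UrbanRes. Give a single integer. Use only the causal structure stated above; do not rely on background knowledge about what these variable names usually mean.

A backdoor path from UrbanRes to ParentIncome is any simple undirected path whose first edge points into UrbanRes (i.e. leaves UrbanRes via a parent).
Parents of UrbanRes: {Tenure}.
Enumerating:
  P1: UrbanRes <- Tenure <- Experience -> Region -> ParentIncome
  P2: UrbanRes <- Tenure <- Experience -> ParentIncome
  P3: UrbanRes <- Tenure <- Income -> ParentIncome
  P4: UrbanRes <- Tenure -> Region <- Experience -> ParentIncome
  P5: UrbanRes <- Tenure -> Region -> ParentIncome
That exhausts the simple backdoor paths. Count: 5.

5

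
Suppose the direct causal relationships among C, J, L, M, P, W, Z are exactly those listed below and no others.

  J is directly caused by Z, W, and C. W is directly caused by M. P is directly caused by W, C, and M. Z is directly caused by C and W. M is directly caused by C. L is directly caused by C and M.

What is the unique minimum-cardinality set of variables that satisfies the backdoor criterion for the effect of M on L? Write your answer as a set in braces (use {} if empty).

{C}

Variables eligible for adjustment (non-descendants of M, excluding M and L): {C}.
Backdoor paths from M to L:
  P1: M <- C -> L
The empty set is not sufficient: P1 (M <- C -> L) has no collider blocking it and no conditioned non-collider, so it is open.
Try {C}:
  P1: blocked at fork node C ∈ conditioning set.
{C} contains no descendant of M and blocks every backdoor path.
{C} is the unique smallest valid adjustment set.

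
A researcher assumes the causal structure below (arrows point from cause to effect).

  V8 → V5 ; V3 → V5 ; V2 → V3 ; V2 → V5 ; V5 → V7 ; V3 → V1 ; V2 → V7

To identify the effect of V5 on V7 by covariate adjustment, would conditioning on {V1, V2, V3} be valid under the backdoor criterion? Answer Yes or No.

Backdoor paths from V5 to V7 (paths whose first edge points into V5):
  P1: V5 <- V2 -> V7
  P2: V5 <- V3 <- V2 -> V7
Condition 1 (no descendant of V5 in the set): holds — descendants of V5 are {V7}; none are in {V1, V2, V3}.
Condition 2 (every backdoor path blocked by {V1, V2, V3}):
  P1: blocked at fork node V2 ∈ conditioning set.
  P2: blocked at chain node V3 ∈ conditioning set.
{V1, V2, V3} satisfies the backdoor criterion.

Yes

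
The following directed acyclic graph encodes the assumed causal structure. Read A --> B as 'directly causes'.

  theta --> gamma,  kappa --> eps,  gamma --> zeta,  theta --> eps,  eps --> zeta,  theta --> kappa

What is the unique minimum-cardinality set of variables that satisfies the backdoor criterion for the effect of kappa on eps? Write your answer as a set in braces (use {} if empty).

Variables eligible for adjustment (non-descendants of kappa, excluding kappa and eps): {gamma, theta}.
Backdoor paths from kappa to eps:
  P1: kappa <- theta -> eps
  P2: kappa <- theta -> gamma -> zeta <- eps
The empty set is not sufficient: P1 (kappa <- theta -> eps) has no collider blocking it and no conditioned non-collider, so it is open.
Try {theta}:
  P1: blocked at fork node theta ∈ conditioning set.
  P2: blocked at fork node theta ∈ conditioning set.
{theta} contains no descendant of kappa and blocks every backdoor path.
No other singleton works — e.g. {gamma} leaves P1 open — so {theta} is the unique smallest valid adjustment set.

{theta}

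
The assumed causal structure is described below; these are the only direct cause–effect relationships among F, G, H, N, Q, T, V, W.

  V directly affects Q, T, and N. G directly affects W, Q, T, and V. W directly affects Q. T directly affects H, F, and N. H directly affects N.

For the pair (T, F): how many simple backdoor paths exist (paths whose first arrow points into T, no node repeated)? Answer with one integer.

A backdoor path from T to F is any simple undirected path whose first edge points into T (i.e. leaves T via a parent).
Parents of T: {G, V}.
No simple path from any parent of T reaches F without revisiting T, so there are no backdoor paths.

0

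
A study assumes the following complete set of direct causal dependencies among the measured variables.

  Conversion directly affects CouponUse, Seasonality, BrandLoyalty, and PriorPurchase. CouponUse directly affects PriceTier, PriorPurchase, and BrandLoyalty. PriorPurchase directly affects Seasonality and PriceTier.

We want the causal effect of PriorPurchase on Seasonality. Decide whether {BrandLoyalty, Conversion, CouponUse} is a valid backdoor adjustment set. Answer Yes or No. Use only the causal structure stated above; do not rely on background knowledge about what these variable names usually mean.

Backdoor paths from PriorPurchase to Seasonality (paths whose first edge points into PriorPurchase):
  P1: PriorPurchase <- Conversion -> Seasonality
  P2: PriorPurchase <- CouponUse <- Conversion -> Seasonality
  P3: PriorPurchase <- CouponUse -> BrandLoyalty <- Conversion -> Seasonality
Condition 1 (no descendant of PriorPurchase in the set): holds — descendants of PriorPurchase are {PriceTier, Seasonality}; none are in {BrandLoyalty, Conversion, CouponUse}.
Condition 2 (every backdoor path blocked by {BrandLoyalty, Conversion, CouponUse}):
  P1: blocked at fork node Conversion ∈ conditioning set.
  P2: blocked at chain node CouponUse ∈ conditioning set.
  P3: blocked at fork node CouponUse ∈ conditioning set.
{BrandLoyalty, Conversion, CouponUse} satisfies the backdoor criterion.

Yes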